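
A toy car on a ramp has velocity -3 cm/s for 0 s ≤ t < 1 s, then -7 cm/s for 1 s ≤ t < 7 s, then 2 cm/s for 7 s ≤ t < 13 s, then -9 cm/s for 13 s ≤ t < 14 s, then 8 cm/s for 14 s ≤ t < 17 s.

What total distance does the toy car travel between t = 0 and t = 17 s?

90 cm

Distance (not displacement) is the total path length: add the absolute areas under v-t.
0–1 s: |-3| × 1 = 3 cm
1–7 s: |-7| × 6 = 42 cm
7–13 s: |2| × 6 = 12 cm
13–14 s: |-9| × 1 = 9 cm
14–17 s: |8| × 3 = 24 cm
Total distance = 90 cm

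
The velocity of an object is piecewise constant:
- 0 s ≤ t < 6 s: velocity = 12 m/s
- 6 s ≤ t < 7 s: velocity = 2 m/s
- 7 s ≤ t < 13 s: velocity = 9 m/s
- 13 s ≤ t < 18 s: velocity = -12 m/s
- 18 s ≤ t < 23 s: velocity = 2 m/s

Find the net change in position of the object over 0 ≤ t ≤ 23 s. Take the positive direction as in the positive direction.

78 m

Displacement is the signed area under the v-t curve.
0–6 s: 12 × 6 = 72 m
6–7 s: 2 × 1 = 2 m
7–13 s: 9 × 6 = 54 m
13–18 s: -12 × 5 = -60 m
18–23 s: 2 × 5 = 10 m
Net displacement = 78 m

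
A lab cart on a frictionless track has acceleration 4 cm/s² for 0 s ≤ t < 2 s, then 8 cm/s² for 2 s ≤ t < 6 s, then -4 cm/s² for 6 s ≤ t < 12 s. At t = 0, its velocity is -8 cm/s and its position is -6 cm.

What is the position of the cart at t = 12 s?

On each constant-a segment, Δv = aΔt and Δx = v₀Δt + ½aΔt²; chain segment to segment.
0–2 s: v starts -8 cm/s; Δx = -8·2 + ½·4·2² = -8 cm; v ends 0 cm/s.
2–6 s: v starts 0 cm/s; Δx = 0·4 + ½·8·4² = 64 cm; v ends 32 cm/s.
6–12 s: v starts 32 cm/s; Δx = 32·6 + ½·-4·6² = 120 cm; v ends 8 cm/s.
x(12) = -6 + Σ Δx = 170 cm.

170 cm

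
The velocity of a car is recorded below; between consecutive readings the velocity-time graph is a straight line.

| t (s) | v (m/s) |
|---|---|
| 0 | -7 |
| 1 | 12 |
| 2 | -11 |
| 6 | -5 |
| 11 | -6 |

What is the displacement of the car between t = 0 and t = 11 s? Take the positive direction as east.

-56.5 m

Net displacement equals the area under the velocity-time graph (areas below the axis count negative).
0–1 s: ½(-7 + 12)(1) = 2.5 m
1–2 s: ½(12 + -11)(1) = 0.5 m
2–6 s: ½(-11 + -5)(4) = -32 m
6–11 s: ½(-5 + -6)(5) = -27.5 m
Net displacement = -56.5 m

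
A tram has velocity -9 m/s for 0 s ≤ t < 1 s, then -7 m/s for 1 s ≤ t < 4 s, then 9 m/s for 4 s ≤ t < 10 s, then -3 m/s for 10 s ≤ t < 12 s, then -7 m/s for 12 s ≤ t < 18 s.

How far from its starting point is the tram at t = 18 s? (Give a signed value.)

-24 m

Displacement is the signed area under the v-t curve.
0–1 s: -9 × 1 = -9 m
1–4 s: -7 × 3 = -21 m
4–10 s: 9 × 6 = 54 m
10–12 s: -3 × 2 = -6 m
12–18 s: -7 × 6 = -42 m
Net displacement = -24 m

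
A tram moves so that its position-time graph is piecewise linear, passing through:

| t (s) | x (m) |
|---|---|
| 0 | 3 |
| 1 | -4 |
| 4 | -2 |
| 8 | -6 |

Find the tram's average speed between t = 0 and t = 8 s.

Average speed = (total path length)/(elapsed time); on a piecewise-linear x-t graph the path length is Σ|Δx|.
0–1 s: |Δx| = |-4 − 3| = 7 m
1–4 s: |Δx| = |-2 − -4| = 2 m
4–8 s: |Δx| = |-6 − -2| = 4 m
Total path = 13 m; average speed = 13/8 = 1.625 m/s.

1.625 m/s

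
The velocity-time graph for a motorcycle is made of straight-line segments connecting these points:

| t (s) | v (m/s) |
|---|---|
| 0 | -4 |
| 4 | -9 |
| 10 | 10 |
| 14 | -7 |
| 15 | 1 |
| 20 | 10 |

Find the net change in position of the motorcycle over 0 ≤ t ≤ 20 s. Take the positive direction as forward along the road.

7.5 m

Displacement is the signed area under the v-t curve.
0–4 s: ½(-4 + -9)(4) = -26 m
4–10 s: ½(-9 + 10)(6) = 3 m
10–14 s: ½(10 + -7)(4) = 6 m
14–15 s: ½(-7 + 1)(1) = -3 m
15–20 s: ½(1 + 10)(5) = 27.5 m
Net displacement = 7.5 m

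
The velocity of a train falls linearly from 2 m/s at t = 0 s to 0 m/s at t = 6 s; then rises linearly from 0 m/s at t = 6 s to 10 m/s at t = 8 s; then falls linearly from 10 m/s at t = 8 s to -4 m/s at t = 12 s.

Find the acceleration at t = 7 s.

Acceleration is the slope of the v-t graph on 6–8 s: (10 − 0)/(8 − 6) = 5 m/s².

5 m/s²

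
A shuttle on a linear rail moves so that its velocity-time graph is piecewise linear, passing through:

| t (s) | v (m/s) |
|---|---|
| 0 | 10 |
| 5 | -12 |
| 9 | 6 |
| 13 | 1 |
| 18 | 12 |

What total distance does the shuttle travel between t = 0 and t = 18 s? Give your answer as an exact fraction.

Distance (not displacement) is the total path length: add the absolute areas under v-t.
0–5 s: v = 0 at t = 25/11 s; triangle areas 125/11 + 180/11 = 305/11 m
5–9 s: v = 0 at t = 23/3 s; triangle areas 16 + 4 = 20 m
9–13 s: |½(6 + 1)(4)| = 14 m
13–18 s: |½(1 + 12)(5)| = 32.5 m
Total distance = 2073/22 m

2073/22 m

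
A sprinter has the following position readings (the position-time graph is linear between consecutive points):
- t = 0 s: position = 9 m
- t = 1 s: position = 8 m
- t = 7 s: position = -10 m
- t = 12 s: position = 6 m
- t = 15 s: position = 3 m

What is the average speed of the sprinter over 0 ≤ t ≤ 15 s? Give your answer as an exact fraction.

38/15 m/s

Average speed = (total path length)/(elapsed time); on a piecewise-linear x-t graph the path length is Σ|Δx|.
0–1 s: |Δx| = |8 − 9| = 1 m
1–7 s: |Δx| = |-10 − 8| = 18 m
7–12 s: |Δx| = |6 − -10| = 16 m
12–15 s: |Δx| = |3 − 6| = 3 m
Total path = 38 m; average speed = 38/15 = 38/15 m/s.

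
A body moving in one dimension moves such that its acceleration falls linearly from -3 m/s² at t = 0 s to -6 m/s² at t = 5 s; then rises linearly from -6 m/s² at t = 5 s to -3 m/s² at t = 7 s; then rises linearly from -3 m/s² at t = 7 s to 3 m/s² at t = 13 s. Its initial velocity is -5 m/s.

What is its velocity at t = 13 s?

-36.5 m/s

Δv equals the area under the a-t graph; then v = v₀ + Δv.
0–5 s: ½(-3 + -6)(5) = -22.5 m/s
5–7 s: ½(-6 + -3)(2) = -9 m/s
7–13 s: ½(-3 + 3)(6) = 0 m/s
Δv = -31.5 m/s, so v(13) = -5 + (-31.5) = -36.5 m/s.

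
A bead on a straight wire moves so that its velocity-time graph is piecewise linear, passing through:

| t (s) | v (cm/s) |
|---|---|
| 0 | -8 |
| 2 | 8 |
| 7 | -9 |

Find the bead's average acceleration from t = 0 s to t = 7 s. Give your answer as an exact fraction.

Average acceleration = Δv/Δt = (-9 − -8)/(7 − 0) = -1/7 cm/s².

-1/7 cm/s²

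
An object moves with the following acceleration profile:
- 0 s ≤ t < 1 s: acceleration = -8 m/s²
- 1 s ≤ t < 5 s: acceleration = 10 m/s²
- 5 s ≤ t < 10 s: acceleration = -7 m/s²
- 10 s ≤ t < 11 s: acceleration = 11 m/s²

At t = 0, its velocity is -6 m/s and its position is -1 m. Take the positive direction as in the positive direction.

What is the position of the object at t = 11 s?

On each constant-a segment, Δv = aΔt and Δx = v₀Δt + ½aΔt²; chain segment to segment.
0–1 s: v starts -6 m/s; Δx = -6·1 + ½·-8·1² = -10 m; v ends -14 m/s.
1–5 s: v starts -14 m/s; Δx = -14·4 + ½·10·4² = 24 m; v ends 26 m/s.
5–10 s: v starts 26 m/s; Δx = 26·5 + ½·-7·5² = 42.5 m; v ends -9 m/s.
10–11 s: v starts -9 m/s; Δx = -9·1 + ½·11·1² = -3.5 m; v ends 2 m/s.
x(11) = -1 + Σ Δx = 52 m.

52 m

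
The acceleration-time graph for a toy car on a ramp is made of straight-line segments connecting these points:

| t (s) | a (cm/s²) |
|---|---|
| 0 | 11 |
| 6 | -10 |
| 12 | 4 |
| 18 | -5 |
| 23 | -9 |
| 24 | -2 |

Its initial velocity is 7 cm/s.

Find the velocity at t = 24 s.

Δv equals the area under the a-t graph; then v = v₀ + Δv.
0–6 s: ½(11 + -10)(6) = 3 cm/s
6–12 s: ½(-10 + 4)(6) = -18 cm/s
12–18 s: ½(4 + -5)(6) = -3 cm/s
18–23 s: ½(-5 + -9)(5) = -35 cm/s
23–24 s: ½(-9 + -2)(1) = -5.5 cm/s
Δv = -58.5 cm/s, so v(24) = 7 + (-58.5) = -51.5 cm/s.

-51.5 cm/s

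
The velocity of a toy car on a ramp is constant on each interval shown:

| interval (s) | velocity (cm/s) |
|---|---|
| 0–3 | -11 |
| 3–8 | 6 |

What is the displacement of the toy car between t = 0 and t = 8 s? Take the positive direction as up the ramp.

Displacement is the signed area under the v-t curve.
0–3 s: -11 × 3 = -33 cm
3–8 s: 6 × 5 = 30 cm
Net displacement = -3 cm

-3 cm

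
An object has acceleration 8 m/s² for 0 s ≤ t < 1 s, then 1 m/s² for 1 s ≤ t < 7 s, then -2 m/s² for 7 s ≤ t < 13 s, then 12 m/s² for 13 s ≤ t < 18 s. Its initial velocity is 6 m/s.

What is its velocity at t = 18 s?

68 m/s

Δv equals the area under the a-t graph; then v = v₀ + Δv.
0–1 s: 8 × 1 = 8 m/s
1–7 s: 1 × 6 = 6 m/s
7–13 s: -2 × 6 = -12 m/s
13–18 s: 12 × 5 = 60 m/s
Δv = 62 m/s, so v(18) = 6 + (62) = 68 m/s.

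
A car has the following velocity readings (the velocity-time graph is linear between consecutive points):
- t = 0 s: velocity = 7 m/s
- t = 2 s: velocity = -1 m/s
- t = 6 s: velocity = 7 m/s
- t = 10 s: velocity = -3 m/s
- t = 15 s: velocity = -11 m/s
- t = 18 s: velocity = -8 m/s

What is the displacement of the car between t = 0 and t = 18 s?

Displacement is the signed area under the v-t curve.
0–2 s: ½(7 + -1)(2) = 6 m
2–6 s: ½(-1 + 7)(4) = 12 m
6–10 s: ½(7 + -3)(4) = 8 m
10–15 s: ½(-3 + -11)(5) = -35 m
15–18 s: ½(-11 + -8)(3) = -28.5 m
Net displacement = -37.5 m

-37.5 m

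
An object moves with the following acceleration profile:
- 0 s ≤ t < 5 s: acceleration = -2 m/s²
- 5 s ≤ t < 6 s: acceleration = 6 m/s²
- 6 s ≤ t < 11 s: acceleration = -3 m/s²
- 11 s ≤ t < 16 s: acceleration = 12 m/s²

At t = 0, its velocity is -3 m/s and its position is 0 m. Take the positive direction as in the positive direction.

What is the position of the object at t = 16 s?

On each constant-a segment, Δv = aΔt and Δx = v₀Δt + ½aΔt²; chain segment to segment.
0–5 s: v starts -3 m/s; Δx = -3·5 + ½·-2·5² = -40 m; v ends -13 m/s.
5–6 s: v starts -13 m/s; Δx = -13·1 + ½·6·1² = -10 m; v ends -7 m/s.
6–11 s: v starts -7 m/s; Δx = -7·5 + ½·-3·5² = -72.5 m; v ends -22 m/s.
11–16 s: v starts -22 m/s; Δx = -22·5 + ½·12·5² = 40 m; v ends 38 m/s.
x(16) = 0 + Σ Δx = -82.5 m.

-82.5 m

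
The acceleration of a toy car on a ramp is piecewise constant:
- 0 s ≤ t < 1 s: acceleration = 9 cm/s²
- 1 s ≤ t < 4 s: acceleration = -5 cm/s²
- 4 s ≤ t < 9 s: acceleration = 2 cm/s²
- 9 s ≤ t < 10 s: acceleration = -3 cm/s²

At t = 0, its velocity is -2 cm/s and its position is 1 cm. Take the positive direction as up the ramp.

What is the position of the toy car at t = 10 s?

-12.5 cm

On each constant-a segment, Δv = aΔt and Δx = v₀Δt + ½aΔt²; chain segment to segment.
0–1 s: v starts -2 cm/s; Δx = -2·1 + ½·9·1² = 2.5 cm; v ends 7 cm/s.
1–4 s: v starts 7 cm/s; Δx = 7·3 + ½·-5·3² = -1.5 cm; v ends -8 cm/s.
4–9 s: v starts -8 cm/s; Δx = -8·5 + ½·2·5² = -15 cm; v ends 2 cm/s.
9–10 s: v starts 2 cm/s; Δx = 2·1 + ½·-3·1² = 0.5 cm; v ends -1 cm/s.
x(10) = 1 + Σ Δx = -12.5 cm.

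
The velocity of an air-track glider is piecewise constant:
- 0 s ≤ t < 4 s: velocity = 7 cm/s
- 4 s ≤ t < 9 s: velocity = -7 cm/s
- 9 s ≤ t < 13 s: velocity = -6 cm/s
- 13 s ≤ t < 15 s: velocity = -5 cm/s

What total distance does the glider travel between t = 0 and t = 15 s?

Distance (not displacement) is the total path length: add the absolute areas under v-t.
0–4 s: |7| × 4 = 28 cm
4–9 s: |-7| × 5 = 35 cm
9–13 s: |-6| × 4 = 24 cm
13–15 s: |-5| × 2 = 10 cm
Total distance = 97 cm

97 cm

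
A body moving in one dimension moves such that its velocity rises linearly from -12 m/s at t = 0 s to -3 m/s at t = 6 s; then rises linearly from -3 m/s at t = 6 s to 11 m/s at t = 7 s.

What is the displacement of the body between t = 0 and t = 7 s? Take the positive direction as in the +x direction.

-41 m

Net displacement equals the area under the velocity-time graph (areas below the axis count negative).
0–6 s: ½(-12 + -3)(6) = -45 m
6–7 s: ½(-3 + 11)(1) = 4 m
Net displacement = -41 m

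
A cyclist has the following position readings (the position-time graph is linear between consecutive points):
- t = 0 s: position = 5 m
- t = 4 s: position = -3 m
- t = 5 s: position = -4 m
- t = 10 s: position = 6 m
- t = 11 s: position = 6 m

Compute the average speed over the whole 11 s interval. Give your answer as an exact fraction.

19/11 m/s

Average speed = (total path length)/(elapsed time); on a piecewise-linear x-t graph the path length is Σ|Δx|.
0–4 s: |Δx| = |-3 − 5| = 8 m
4–5 s: |Δx| = |-4 − -3| = 1 m
5–10 s: |Δx| = |6 − -4| = 10 m
10–11 s: |Δx| = |6 − 6| = 0 m
Total path = 19 m; average speed = 19/11 = 19/11 m/s.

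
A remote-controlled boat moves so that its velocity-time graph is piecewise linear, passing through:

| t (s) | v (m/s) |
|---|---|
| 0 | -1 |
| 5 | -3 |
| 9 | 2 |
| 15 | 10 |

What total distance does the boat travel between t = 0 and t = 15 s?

Total distance travelled is ∫|v| dt — sum the magnitudes of each area piece.
0–5 s: |½(-1 + -3)(5)| = 10 m
5–9 s: v = 0 at t = 7.4 s; triangle areas 3.6 + 1.6 = 5.2 m
9–15 s: |½(2 + 10)(6)| = 36 m
Total distance = 51.2 m

51.2 m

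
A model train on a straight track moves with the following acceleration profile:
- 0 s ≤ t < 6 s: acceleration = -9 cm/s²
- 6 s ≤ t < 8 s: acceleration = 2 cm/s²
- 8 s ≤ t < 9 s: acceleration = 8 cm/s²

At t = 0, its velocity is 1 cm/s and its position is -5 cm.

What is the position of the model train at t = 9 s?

-308 cm

On each constant-a segment, Δv = aΔt and Δx = v₀Δt + ½aΔt²; chain segment to segment.
0–6 s: v starts 1 cm/s; Δx = 1·6 + ½·-9·6² = -156 cm; v ends -53 cm/s.
6–8 s: v starts -53 cm/s; Δx = -53·2 + ½·2·2² = -102 cm; v ends -49 cm/s.
8–9 s: v starts -49 cm/s; Δx = -49·1 + ½·8·1² = -45 cm; v ends -41 cm/s.
x(9) = -5 + Σ Δx = -308 cm.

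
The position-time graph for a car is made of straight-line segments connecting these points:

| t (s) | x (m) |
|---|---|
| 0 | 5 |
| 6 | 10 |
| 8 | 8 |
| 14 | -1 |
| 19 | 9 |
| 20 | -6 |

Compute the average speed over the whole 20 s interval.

2.05 m/s

Average speed = (total path length)/(elapsed time); on a piecewise-linear x-t graph the path length is Σ|Δx|.
0–6 s: |Δx| = |10 − 5| = 5 m
6–8 s: |Δx| = |8 − 10| = 2 m
8–14 s: |Δx| = |-1 − 8| = 9 m
14–19 s: |Δx| = |9 − -1| = 10 m
19–20 s: |Δx| = |-6 − 9| = 15 m
Total path = 41 m; average speed = 41/20 = 2.05 m/s.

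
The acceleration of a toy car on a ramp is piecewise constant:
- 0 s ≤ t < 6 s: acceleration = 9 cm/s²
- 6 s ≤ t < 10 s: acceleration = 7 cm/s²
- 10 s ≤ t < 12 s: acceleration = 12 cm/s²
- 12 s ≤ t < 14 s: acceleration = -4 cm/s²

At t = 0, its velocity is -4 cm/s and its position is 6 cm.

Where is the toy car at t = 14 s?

776 cm

On each constant-a segment, Δv = aΔt and Δx = v₀Δt + ½aΔt²; chain segment to segment.
0–6 s: v starts -4 cm/s; Δx = -4·6 + ½·9·6² = 138 cm; v ends 50 cm/s.
6–10 s: v starts 50 cm/s; Δx = 50·4 + ½·7·4² = 256 cm; v ends 78 cm/s.
10–12 s: v starts 78 cm/s; Δx = 78·2 + ½·12·2² = 180 cm; v ends 102 cm/s.
12–14 s: v starts 102 cm/s; Δx = 102·2 + ½·-4·2² = 196 cm; v ends 94 cm/s.
x(14) = 6 + Σ Δx = 776 cm.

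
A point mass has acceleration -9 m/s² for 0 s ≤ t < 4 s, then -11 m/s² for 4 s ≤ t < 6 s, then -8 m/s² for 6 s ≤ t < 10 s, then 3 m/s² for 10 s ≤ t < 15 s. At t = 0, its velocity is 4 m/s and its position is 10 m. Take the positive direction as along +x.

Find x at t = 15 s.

On each constant-a segment, Δv = aΔt and Δx = v₀Δt + ½aΔt²; chain segment to segment.
0–4 s: v starts 4 m/s; Δx = 4·4 + ½·-9·4² = -56 m; v ends -32 m/s.
4–6 s: v starts -32 m/s; Δx = -32·2 + ½·-11·2² = -86 m; v ends -54 m/s.
6–10 s: v starts -54 m/s; Δx = -54·4 + ½·-8·4² = -280 m; v ends -86 m/s.
10–15 s: v starts -86 m/s; Δx = -86·5 + ½·3·5² = -392.5 m; v ends -71 m/s.
x(15) = 10 + Σ Δx = -804.5 m.

-804.5 m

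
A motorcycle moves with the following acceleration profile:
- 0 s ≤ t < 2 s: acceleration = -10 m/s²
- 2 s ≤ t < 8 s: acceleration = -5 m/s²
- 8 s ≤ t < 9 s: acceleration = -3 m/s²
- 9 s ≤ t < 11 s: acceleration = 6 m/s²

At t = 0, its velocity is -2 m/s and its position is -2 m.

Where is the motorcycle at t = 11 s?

On each constant-a segment, Δv = aΔt and Δx = v₀Δt + ½aΔt²; chain segment to segment.
0–2 s: v starts -2 m/s; Δx = -2·2 + ½·-10·2² = -24 m; v ends -22 m/s.
2–8 s: v starts -22 m/s; Δx = -22·6 + ½·-5·6² = -222 m; v ends -52 m/s.
8–9 s: v starts -52 m/s; Δx = -52·1 + ½·-3·1² = -53.5 m; v ends -55 m/s.
9–11 s: v starts -55 m/s; Δx = -55·2 + ½·6·2² = -98 m; v ends -43 m/s.
x(11) = -2 + Σ Δx = -399.5 m.

-399.5 m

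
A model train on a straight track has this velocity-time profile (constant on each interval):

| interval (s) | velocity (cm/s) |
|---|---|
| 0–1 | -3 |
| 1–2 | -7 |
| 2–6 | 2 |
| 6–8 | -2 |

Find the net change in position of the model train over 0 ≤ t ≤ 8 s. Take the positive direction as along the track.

-6 cm

Net displacement equals the area under the velocity-time graph (areas below the axis count negative).
0–1 s: -3 × 1 = -3 cm
1–2 s: -7 × 1 = -7 cm
2–6 s: 2 × 4 = 8 cm
6–8 s: -2 × 2 = -4 cm
Net displacement = -6 cm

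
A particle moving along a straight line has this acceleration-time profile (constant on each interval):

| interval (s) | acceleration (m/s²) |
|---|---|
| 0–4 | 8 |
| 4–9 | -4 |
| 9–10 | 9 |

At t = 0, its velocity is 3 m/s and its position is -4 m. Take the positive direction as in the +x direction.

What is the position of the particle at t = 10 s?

On each constant-a segment, Δv = aΔt and Δx = v₀Δt + ½aΔt²; chain segment to segment.
0–4 s: v starts 3 m/s; Δx = 3·4 + ½·8·4² = 76 m; v ends 35 m/s.
4–9 s: v starts 35 m/s; Δx = 35·5 + ½·-4·5² = 125 m; v ends 15 m/s.
9–10 s: v starts 15 m/s; Δx = 15·1 + ½·9·1² = 19.5 m; v ends 24 m/s.
x(10) = -4 + Σ Δx = 216.5 m.

216.5 m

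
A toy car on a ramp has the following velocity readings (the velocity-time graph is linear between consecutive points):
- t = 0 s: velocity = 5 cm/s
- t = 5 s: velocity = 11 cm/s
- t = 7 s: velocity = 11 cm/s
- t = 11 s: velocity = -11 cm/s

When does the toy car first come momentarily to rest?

t = 9 s

v changes sign on 7–11 s (from 11 to -11); the graph is linear there, so v = 0 at t = 7 + (-11)·(11 − 7)/(-11 − 11) = 9 s.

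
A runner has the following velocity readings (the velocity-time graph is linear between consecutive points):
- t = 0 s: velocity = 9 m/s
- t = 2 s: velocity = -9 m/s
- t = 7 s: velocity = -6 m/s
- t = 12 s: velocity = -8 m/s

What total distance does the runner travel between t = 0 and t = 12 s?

81.5 m

Total distance travelled is ∫|v| dt — sum the magnitudes of each area piece.
0–2 s: v = 0 at t = 1 s; triangle areas 4.5 + 4.5 = 9 m
2–7 s: |½(-9 + -6)(5)| = 37.5 m
7–12 s: |½(-6 + -8)(5)| = 35 m
Total distance = 81.5 m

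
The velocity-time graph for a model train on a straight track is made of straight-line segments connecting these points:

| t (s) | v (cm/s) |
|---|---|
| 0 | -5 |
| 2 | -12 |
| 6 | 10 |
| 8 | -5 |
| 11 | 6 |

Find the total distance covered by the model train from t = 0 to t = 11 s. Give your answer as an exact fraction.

Distance (not displacement) is the total path length: add the absolute areas under v-t.
0–2 s: |½(-5 + -12)(2)| = 17 cm
2–6 s: v = 0 at t = 46/11 s; triangle areas 144/11 + 100/11 = 244/11 cm
6–8 s: v = 0 at t = 22/3 s; triangle areas 20/3 + 5/3 = 25/3 cm
8–11 s: v = 0 at t = 103/11 s; triangle areas 75/22 + 54/11 = 183/22 cm
Total distance = 335/6 cm

335/6 cm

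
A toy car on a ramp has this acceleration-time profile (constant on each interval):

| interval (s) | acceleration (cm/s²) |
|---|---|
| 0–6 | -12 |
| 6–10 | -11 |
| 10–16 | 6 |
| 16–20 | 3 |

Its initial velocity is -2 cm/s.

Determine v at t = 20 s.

Δv equals the area under the a-t graph; then v = v₀ + Δv.
0–6 s: -12 × 6 = -72 cm/s
6–10 s: -11 × 4 = -44 cm/s
10–16 s: 6 × 6 = 36 cm/s
16–20 s: 3 × 4 = 12 cm/s
Δv = -68 cm/s, so v(20) = -2 + (-68) = -70 cm/s.

-70 cm/s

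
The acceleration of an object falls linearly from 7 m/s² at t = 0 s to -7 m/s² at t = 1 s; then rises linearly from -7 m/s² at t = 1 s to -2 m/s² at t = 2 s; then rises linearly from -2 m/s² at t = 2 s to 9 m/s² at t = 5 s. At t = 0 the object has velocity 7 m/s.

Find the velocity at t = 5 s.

13 m/s

Δv equals the area under the a-t graph; then v = v₀ + Δv.
0–1 s: ½(7 + -7)(1) = 0 m/s
1–2 s: ½(-7 + -2)(1) = -4.5 m/s
2–5 s: ½(-2 + 9)(3) = 10.5 m/s
Δv = 6 m/s, so v(5) = 7 + (6) = 13 m/s.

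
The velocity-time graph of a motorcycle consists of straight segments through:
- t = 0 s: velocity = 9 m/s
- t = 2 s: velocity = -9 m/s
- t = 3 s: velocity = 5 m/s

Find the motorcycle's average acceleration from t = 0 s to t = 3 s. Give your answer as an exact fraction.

-4/3 m/s²

Average acceleration = Δv/Δt = (5 − 9)/(3 − 0) = -4/3 m/s².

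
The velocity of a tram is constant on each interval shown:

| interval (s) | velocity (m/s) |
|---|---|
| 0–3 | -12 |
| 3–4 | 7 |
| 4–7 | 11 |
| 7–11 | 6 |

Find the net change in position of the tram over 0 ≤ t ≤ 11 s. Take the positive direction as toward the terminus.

Displacement is the signed area under the v-t curve.
0–3 s: -12 × 3 = -36 m
3–4 s: 7 × 1 = 7 m
4–7 s: 11 × 3 = 33 m
7–11 s: 6 × 4 = 24 m
Net displacement = 28 m

28 m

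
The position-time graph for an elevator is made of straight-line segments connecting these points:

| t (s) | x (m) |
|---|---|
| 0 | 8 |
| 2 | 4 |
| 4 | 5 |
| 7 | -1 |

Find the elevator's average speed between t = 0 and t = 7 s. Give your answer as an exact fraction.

11/7 m/s

Average speed = (total path length)/(elapsed time); on a piecewise-linear x-t graph the path length is Σ|Δx|.
0–2 s: |Δx| = |4 − 8| = 4 m
2–4 s: |Δx| = |5 − 4| = 1 m
4–7 s: |Δx| = |-1 − 5| = 6 m
Total path = 11 m; average speed = 11/7 = 11/7 m/s.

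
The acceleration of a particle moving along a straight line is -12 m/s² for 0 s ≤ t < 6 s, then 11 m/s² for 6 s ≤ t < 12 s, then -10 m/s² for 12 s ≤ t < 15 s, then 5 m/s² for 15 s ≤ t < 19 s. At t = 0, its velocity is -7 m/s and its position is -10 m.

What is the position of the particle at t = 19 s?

On each constant-a segment, Δv = aΔt and Δx = v₀Δt + ½aΔt²; chain segment to segment.
0–6 s: v starts -7 m/s; Δx = -7·6 + ½·-12·6² = -258 m; v ends -79 m/s.
6–12 s: v starts -79 m/s; Δx = -79·6 + ½·11·6² = -276 m; v ends -13 m/s.
12–15 s: v starts -13 m/s; Δx = -13·3 + ½·-10·3² = -84 m; v ends -43 m/s.
15–19 s: v starts -43 m/s; Δx = -43·4 + ½·5·4² = -132 m; v ends -23 m/s.
x(19) = -10 + Σ Δx = -760 m.

-760 m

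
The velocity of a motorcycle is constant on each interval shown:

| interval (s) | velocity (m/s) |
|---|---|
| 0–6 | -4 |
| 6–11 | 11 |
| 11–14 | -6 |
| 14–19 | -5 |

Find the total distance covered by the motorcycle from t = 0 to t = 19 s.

Distance (not displacement) is the total path length: add the absolute areas under v-t.
0–6 s: |-4| × 6 = 24 m
6–11 s: |11| × 5 = 55 m
11–14 s: |-6| × 3 = 18 m
14–19 s: |-5| × 5 = 25 m
Total distance = 122 m

122 m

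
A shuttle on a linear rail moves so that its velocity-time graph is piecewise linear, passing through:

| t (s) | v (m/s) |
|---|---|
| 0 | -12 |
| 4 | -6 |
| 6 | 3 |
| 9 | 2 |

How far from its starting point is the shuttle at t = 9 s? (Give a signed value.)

-31.5 m

Displacement is the signed area under the v-t curve.
0–4 s: ½(-12 + -6)(4) = -36 m
4–6 s: ½(-6 + 3)(2) = -3 m
6–9 s: ½(3 + 2)(3) = 7.5 m
Net displacement = -31.5 m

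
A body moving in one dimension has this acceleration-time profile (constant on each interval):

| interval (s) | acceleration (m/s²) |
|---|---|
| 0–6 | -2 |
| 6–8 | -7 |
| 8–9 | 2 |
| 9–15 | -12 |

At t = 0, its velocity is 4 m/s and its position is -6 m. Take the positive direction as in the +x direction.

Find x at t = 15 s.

-405 m

On each constant-a segment, Δv = aΔt and Δx = v₀Δt + ½aΔt²; chain segment to segment.
0–6 s: v starts 4 m/s; Δx = 4·6 + ½·-2·6² = -12 m; v ends -8 m/s.
6–8 s: v starts -8 m/s; Δx = -8·2 + ½·-7·2² = -30 m; v ends -22 m/s.
8–9 s: v starts -22 m/s; Δx = -22·1 + ½·2·1² = -21 m; v ends -20 m/s.
9–15 s: v starts -20 m/s; Δx = -20·6 + ½·-12·6² = -336 m; v ends -92 m/s.
x(15) = -6 + Σ Δx = -405 m.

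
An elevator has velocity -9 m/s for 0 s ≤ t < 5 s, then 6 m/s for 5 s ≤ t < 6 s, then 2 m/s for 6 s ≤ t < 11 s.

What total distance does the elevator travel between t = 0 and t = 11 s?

61 m

Distance (not displacement) is the total path length: add the absolute areas under v-t.
0–5 s: |-9| × 5 = 45 m
5–6 s: |6| × 1 = 6 m
6–11 s: |2| × 5 = 10 m
Total distance = 61 m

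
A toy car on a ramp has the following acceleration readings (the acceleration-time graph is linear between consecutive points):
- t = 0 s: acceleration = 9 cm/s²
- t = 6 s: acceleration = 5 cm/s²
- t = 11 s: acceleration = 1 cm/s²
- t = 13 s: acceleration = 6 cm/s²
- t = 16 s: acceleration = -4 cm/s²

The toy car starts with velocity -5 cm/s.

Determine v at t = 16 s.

62 cm/s

Δv equals the area under the a-t graph; then v = v₀ + Δv.
0–6 s: ½(9 + 5)(6) = 42 cm/s
6–11 s: ½(5 + 1)(5) = 15 cm/s
11–13 s: ½(1 + 6)(2) = 7 cm/s
13–16 s: ½(6 + -4)(3) = 3 cm/s
Δv = 67 cm/s, so v(16) = -5 + (67) = 62 cm/s.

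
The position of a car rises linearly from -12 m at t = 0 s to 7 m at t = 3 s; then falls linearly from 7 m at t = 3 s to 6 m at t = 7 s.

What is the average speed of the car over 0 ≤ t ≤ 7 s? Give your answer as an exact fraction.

20/7 m/s

Average speed = (total path length)/(elapsed time); on a piecewise-linear x-t graph the path length is Σ|Δx|.
0–3 s: |Δx| = |7 − -12| = 19 m
3–7 s: |Δx| = |6 − 7| = 1 m
Total path = 20 m; average speed = 20/7 = 20/7 m/s.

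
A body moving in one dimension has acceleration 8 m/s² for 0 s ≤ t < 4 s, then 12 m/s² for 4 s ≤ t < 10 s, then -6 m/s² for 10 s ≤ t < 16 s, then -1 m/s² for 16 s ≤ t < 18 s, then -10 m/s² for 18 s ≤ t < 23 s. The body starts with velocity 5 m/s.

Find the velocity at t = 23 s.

Δv equals the area under the a-t graph; then v = v₀ + Δv.
0–4 s: 8 × 4 = 32 m/s
4–10 s: 12 × 6 = 72 m/s
10–16 s: -6 × 6 = -36 m/s
16–18 s: -1 × 2 = -2 m/s
18–23 s: -10 × 5 = -50 m/s
Δv = 16 m/s, so v(23) = 5 + (16) = 21 m/s.

21 m/s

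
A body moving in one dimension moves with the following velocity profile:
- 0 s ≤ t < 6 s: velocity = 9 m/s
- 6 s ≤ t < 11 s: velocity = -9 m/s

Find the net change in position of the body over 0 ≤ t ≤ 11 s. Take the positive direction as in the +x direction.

9 m

Net displacement equals the area under the velocity-time graph (areas below the axis count negative).
0–6 s: 9 × 6 = 54 m
6–11 s: -9 × 5 = -45 m
Net displacement = 9 m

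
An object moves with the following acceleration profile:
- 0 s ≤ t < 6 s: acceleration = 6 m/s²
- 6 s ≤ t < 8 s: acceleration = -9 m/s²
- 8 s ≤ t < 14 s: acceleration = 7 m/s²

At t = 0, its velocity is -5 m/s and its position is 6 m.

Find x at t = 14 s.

332 m

On each constant-a segment, Δv = aΔt and Δx = v₀Δt + ½aΔt²; chain segment to segment.
0–6 s: v starts -5 m/s; Δx = -5·6 + ½·6·6² = 78 m; v ends 31 m/s.
6–8 s: v starts 31 m/s; Δx = 31·2 + ½·-9·2² = 44 m; v ends 13 m/s.
8–14 s: v starts 13 m/s; Δx = 13·6 + ½·7·6² = 204 m; v ends 55 m/s.
x(14) = 6 + Σ Δx = 332 m.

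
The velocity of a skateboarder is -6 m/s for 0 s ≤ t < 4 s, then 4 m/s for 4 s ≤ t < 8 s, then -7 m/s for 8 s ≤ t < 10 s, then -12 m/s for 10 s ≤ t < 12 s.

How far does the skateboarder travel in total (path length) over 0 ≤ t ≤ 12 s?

78 m

Distance (not displacement) is the total path length: add the absolute areas under v-t.
0–4 s: |-6| × 4 = 24 m
4–8 s: |4| × 4 = 16 m
8–10 s: |-7| × 2 = 14 m
10–12 s: |-12| × 2 = 24 m
Total distance = 78 m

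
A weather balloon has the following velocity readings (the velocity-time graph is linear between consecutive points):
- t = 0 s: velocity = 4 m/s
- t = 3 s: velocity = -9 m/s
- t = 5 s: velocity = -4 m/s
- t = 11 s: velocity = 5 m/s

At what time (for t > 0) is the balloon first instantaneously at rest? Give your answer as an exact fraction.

v changes sign on 0–3 s (from 4 to -9); the graph is linear there, so v = 0 at t = 0 + (-4)·(3 − 0)/(-9 − 4) = 12/13 s.

t = 12/13 s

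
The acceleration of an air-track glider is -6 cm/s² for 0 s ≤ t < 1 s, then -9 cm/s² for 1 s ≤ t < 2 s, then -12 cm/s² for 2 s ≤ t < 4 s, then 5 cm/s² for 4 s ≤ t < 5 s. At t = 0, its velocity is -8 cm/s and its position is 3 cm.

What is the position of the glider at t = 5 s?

On each constant-a segment, Δv = aΔt and Δx = v₀Δt + ½aΔt²; chain segment to segment.
0–1 s: v starts -8 cm/s; Δx = -8·1 + ½·-6·1² = -11 cm; v ends -14 cm/s.
1–2 s: v starts -14 cm/s; Δx = -14·1 + ½·-9·1² = -18.5 cm; v ends -23 cm/s.
2–4 s: v starts -23 cm/s; Δx = -23·2 + ½·-12·2² = -70 cm; v ends -47 cm/s.
4–5 s: v starts -47 cm/s; Δx = -47·1 + ½·5·1² = -44.5 cm; v ends -42 cm/s.
x(5) = 3 + Σ Δx = -141 cm.

-141 cm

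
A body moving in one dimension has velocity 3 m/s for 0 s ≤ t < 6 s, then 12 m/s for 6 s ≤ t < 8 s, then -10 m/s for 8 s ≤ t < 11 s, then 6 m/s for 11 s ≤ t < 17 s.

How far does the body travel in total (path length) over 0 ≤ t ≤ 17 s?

Total distance travelled is ∫|v| dt — sum the magnitudes of each area piece.
0–6 s: |3| × 6 = 18 m
6–8 s: |12| × 2 = 24 m
8–11 s: |-10| × 3 = 30 m
11–17 s: |6| × 6 = 36 m
Total distance = 108 m

108 m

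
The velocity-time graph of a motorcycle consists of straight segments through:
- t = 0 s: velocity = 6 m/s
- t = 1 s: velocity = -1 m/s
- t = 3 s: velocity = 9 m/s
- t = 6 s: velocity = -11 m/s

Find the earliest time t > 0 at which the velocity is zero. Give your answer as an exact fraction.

v changes sign on 0–1 s (from 6 to -1); the graph is linear there, so v = 0 at t = 0 + (-6)·(1 − 0)/(-1 − 6) = 6/7 s.

t = 6/7 s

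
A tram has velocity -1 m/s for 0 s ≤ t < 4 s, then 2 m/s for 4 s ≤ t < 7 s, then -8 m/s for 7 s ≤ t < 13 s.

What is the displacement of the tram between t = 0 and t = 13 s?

-46 m

Net displacement equals the area under the velocity-time graph (areas below the axis count negative).
0–4 s: -1 × 4 = -4 m
4–7 s: 2 × 3 = 6 m
7–13 s: -8 × 6 = -48 m
Net displacement = -46 m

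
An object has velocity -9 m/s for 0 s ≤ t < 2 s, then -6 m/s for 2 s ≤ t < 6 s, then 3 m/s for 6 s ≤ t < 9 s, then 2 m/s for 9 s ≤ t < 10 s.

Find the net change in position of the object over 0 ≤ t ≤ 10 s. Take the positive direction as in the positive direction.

Net displacement equals the area under the velocity-time graph (areas below the axis count negative).
0–2 s: -9 × 2 = -18 m
2–6 s: -6 × 4 = -24 m
6–9 s: 3 × 3 = 9 m
9–10 s: 2 × 1 = 2 m
Net displacement = -31 m

-31 m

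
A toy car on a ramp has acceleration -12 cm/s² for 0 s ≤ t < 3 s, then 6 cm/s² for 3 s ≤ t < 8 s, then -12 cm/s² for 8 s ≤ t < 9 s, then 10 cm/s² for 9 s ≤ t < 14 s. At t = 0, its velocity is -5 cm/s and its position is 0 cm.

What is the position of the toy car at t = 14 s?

On each constant-a segment, Δv = aΔt and Δx = v₀Δt + ½aΔt²; chain segment to segment.
0–3 s: v starts -5 cm/s; Δx = -5·3 + ½·-12·3² = -69 cm; v ends -41 cm/s.
3–8 s: v starts -41 cm/s; Δx = -41·5 + ½·6·5² = -130 cm; v ends -11 cm/s.
8–9 s: v starts -11 cm/s; Δx = -11·1 + ½·-12·1² = -17 cm; v ends -23 cm/s.
9–14 s: v starts -23 cm/s; Δx = -23·5 + ½·10·5² = 10 cm; v ends 27 cm/s.
x(14) = 0 + Σ Δx = -206 cm.

-206 cm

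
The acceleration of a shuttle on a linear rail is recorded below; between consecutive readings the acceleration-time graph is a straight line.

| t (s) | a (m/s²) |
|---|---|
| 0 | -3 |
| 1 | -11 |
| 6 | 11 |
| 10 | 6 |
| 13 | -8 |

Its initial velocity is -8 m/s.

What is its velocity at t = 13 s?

Δv equals the area under the a-t graph; then v = v₀ + Δv.
0–1 s: ½(-3 + -11)(1) = -7 m/s
1–6 s: ½(-11 + 11)(5) = 0 m/s
6–10 s: ½(11 + 6)(4) = 34 m/s
10–13 s: ½(6 + -8)(3) = -3 m/s
Δv = 24 m/s, so v(13) = -8 + (24) = 16 m/s.

16 m/s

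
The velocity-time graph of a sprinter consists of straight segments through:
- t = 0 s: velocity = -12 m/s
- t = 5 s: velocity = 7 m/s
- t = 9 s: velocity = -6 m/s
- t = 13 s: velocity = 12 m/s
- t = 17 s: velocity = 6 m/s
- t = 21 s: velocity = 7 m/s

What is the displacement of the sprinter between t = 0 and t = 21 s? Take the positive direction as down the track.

Displacement is the signed area under the v-t curve.
0–5 s: ½(-12 + 7)(5) = -12.5 m
5–9 s: ½(7 + -6)(4) = 2 m
9–13 s: ½(-6 + 12)(4) = 12 m
13–17 s: ½(12 + 6)(4) = 36 m
17–21 s: ½(6 + 7)(4) = 26 m
Net displacement = 63.5 m

63.5 m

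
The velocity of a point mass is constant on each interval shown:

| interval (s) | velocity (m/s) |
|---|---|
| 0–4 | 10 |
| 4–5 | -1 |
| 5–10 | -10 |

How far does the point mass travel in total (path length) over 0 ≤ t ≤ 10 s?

91 m

Distance (not displacement) is the total path length: add the absolute areas under v-t.
0–4 s: |10| × 4 = 40 m
4–5 s: |-1| × 1 = 1 m
5–10 s: |-10| × 5 = 50 m
Total distance = 91 m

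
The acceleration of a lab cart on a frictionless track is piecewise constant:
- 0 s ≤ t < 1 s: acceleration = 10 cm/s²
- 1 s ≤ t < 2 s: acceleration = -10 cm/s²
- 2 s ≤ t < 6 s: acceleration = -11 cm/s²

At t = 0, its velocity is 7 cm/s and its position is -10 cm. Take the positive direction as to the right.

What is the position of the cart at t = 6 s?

On each constant-a segment, Δv = aΔt and Δx = v₀Δt + ½aΔt²; chain segment to segment.
0–1 s: v starts 7 cm/s; Δx = 7·1 + ½·10·1² = 12 cm; v ends 17 cm/s.
1–2 s: v starts 17 cm/s; Δx = 17·1 + ½·-10·1² = 12 cm; v ends 7 cm/s.
2–6 s: v starts 7 cm/s; Δx = 7·4 + ½·-11·4² = -60 cm; v ends -37 cm/s.
x(6) = -10 + Σ Δx = -46 cm.

-46 cm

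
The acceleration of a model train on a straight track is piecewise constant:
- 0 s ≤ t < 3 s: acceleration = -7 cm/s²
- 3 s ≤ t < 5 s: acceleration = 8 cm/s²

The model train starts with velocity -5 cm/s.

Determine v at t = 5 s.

-10 cm/s

Δv equals the area under the a-t graph; then v = v₀ + Δv.
0–3 s: -7 × 3 = -21 cm/s
3–5 s: 8 × 2 = 16 cm/s
Δv = -5 cm/s, so v(5) = -5 + (-5) = -10 cm/s.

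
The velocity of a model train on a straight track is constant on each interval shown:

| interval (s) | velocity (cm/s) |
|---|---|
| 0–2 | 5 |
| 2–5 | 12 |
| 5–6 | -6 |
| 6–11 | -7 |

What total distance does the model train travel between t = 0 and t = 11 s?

Total distance travelled is ∫|v| dt — sum the magnitudes of each area piece.
0–2 s: |5| × 2 = 10 cm
2–5 s: |12| × 3 = 36 cm
5–6 s: |-6| × 1 = 6 cm
6–11 s: |-7| × 5 = 35 cm
Total distance = 87 cm

87 cm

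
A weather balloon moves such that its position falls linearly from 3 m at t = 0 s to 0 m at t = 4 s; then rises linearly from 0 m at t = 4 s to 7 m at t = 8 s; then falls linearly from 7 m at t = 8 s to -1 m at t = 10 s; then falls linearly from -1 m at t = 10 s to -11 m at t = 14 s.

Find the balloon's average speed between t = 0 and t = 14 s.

2 m/s

Average speed = (total path length)/(elapsed time); on a piecewise-linear x-t graph the path length is Σ|Δx|.
0–4 s: |Δx| = |0 − 3| = 3 m
4–8 s: |Δx| = |7 − 0| = 7 m
8–10 s: |Δx| = |-1 − 7| = 8 m
10–14 s: |Δx| = |-11 − -1| = 10 m
Total path = 28 m; average speed = 28/14 = 2 m/s.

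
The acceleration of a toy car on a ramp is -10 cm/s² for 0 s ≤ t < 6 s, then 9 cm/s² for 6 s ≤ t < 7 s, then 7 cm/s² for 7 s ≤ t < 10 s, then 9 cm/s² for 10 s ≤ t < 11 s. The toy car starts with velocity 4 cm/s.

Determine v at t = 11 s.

Δv equals the area under the a-t graph; then v = v₀ + Δv.
0–6 s: -10 × 6 = -60 cm/s
6–7 s: 9 × 1 = 9 cm/s
7–10 s: 7 × 3 = 21 cm/s
10–11 s: 9 × 1 = 9 cm/s
Δv = -21 cm/s, so v(11) = 4 + (-21) = -17 cm/s.

-17 cm/s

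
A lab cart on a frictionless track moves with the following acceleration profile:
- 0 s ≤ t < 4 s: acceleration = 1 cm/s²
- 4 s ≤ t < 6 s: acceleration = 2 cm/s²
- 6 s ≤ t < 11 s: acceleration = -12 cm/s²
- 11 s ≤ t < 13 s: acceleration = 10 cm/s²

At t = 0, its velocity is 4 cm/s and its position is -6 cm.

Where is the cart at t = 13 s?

On each constant-a segment, Δv = aΔt and Δx = v₀Δt + ½aΔt²; chain segment to segment.
0–4 s: v starts 4 cm/s; Δx = 4·4 + ½·1·4² = 24 cm; v ends 8 cm/s.
4–6 s: v starts 8 cm/s; Δx = 8·2 + ½·2·2² = 20 cm; v ends 12 cm/s.
6–11 s: v starts 12 cm/s; Δx = 12·5 + ½·-12·5² = -90 cm; v ends -48 cm/s.
11–13 s: v starts -48 cm/s; Δx = -48·2 + ½·10·2² = -76 cm; v ends -28 cm/s.
x(13) = -6 + Σ Δx = -128 cm.

-128 cm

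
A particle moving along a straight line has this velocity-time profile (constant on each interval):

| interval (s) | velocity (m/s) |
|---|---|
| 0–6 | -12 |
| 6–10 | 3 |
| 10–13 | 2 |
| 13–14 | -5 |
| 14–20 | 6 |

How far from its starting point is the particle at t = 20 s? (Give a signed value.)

Net displacement equals the area under the velocity-time graph (areas below the axis count negative).
0–6 s: -12 × 6 = -72 m
6–10 s: 3 × 4 = 12 m
10–13 s: 2 × 3 = 6 m
13–14 s: -5 × 1 = -5 m
14–20 s: 6 × 6 = 36 m
Net displacement = -23 m

-23 m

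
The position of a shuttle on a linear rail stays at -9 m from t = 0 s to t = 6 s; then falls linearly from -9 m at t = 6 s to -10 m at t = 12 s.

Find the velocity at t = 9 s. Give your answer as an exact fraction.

-1/6 m/s

Velocity is the slope of the x-t graph on 6–12 s: (-10 − -9)/(12 − 6) = -1/6 m/s.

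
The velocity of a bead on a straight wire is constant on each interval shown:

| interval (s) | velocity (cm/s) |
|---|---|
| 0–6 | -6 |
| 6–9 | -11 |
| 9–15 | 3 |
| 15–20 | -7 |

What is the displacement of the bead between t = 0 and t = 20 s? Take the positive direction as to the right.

-86 cm

Displacement is the signed area under the v-t curve.
0–6 s: -6 × 6 = -36 cm
6–9 s: -11 × 3 = -33 cm
9–15 s: 3 × 6 = 18 cm
15–20 s: -7 × 5 = -35 cm
Net displacement = -86 cm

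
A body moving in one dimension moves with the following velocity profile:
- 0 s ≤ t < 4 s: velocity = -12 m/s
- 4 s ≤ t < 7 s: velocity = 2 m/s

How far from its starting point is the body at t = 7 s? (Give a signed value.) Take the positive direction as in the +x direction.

-42 m

Displacement is the signed area under the v-t curve.
0–4 s: -12 × 4 = -48 m
4–7 s: 2 × 3 = 6 m
Net displacement = -42 m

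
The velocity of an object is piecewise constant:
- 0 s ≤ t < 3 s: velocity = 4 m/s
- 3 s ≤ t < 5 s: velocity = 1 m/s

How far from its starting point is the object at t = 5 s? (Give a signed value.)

Net displacement equals the area under the velocity-time graph (areas below the axis count negative).
0–3 s: 4 × 3 = 12 m
3–5 s: 1 × 2 = 2 m
Net displacement = 14 m

14 m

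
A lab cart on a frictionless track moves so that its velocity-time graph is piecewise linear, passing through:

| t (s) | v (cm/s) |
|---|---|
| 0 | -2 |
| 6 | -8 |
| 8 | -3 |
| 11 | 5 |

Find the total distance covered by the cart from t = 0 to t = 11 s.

Distance (not displacement) is the total path length: add the absolute areas under v-t.
0–6 s: |½(-2 + -8)(6)| = 30 cm
6–8 s: |½(-8 + -3)(2)| = 11 cm
8–11 s: v = 0 at t = 9.125 s; triangle areas 1.6875 + 4.6875 = 6.375 cm
Total distance = 47.375 cm

47.375 cm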